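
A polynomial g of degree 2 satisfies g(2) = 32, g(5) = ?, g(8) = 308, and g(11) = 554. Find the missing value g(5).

The 3 known points determine the degree-2 polynomial uniquely.
Write g(t) = at^2 + bt + c. Substituting each data point gives a linear system:
  4a + 2b + c = 32
  64a + 8b + c = 308
  121a + 11b + c = 554
Solving the system yields a = 4, b = 6, c = 4.
So g(t) = 4t^2 + 6t + 4.
Then g(5) = 134.

134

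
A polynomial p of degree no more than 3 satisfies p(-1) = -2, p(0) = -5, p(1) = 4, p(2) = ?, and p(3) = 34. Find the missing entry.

The 4 known points determine the degree-3 polynomial uniquely.
Write p(n) = an^3 + bn^2 + cn + d. Substituting each data point gives a linear system:
  -a + b - c + d = -2
  d = -5
  a + b + c + d = 4
  27a + 9b + 3c + d = 34
Solving the system yields a = -1, b = 6, c = 4, d = -5.
So p(n) = -n^3 + 6n^2 + 4n - 5.
Then p(2) = 19.

19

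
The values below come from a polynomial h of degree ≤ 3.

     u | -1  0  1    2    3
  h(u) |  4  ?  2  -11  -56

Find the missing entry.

On equispaced nodes a degree-3 polynomial has vanishing fourth forward difference, so
  h(-1) - 4·h(0) + 6·h(1) - 4·h(2) + h(3) = 0.
Substituting the known values and solving for h(0):
  -4·h(0) = -4
  h(0) = 1.

1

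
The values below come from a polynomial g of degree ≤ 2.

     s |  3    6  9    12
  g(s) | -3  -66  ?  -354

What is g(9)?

The 3 known points determine the degree-2 polynomial uniquely.
Write g(s) = as^2 + bs + c. Substituting each data point gives a linear system:
  9a + 3b + c = -3
  36a + 6b + c = -66
  144a + 12b + c = -354
Solving the system yields a = -3, b = 6, c = 6.
So g(s) = -3s² + 6s + 6.
Then g(9) = -183.

-183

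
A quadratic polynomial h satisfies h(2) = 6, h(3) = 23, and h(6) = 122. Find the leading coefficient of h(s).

4

Write h(s) = as^2 + bs + c. Substituting each data point gives a linear system:
  4a + 2b + c = 6
  9a + 3b + c = 23
  36a + 6b + c = 122
Solving the system yields a = 4, b = -3, c = -4.
So h(s) = 4s^2 - 3s - 4.
The leading coefficient is 4.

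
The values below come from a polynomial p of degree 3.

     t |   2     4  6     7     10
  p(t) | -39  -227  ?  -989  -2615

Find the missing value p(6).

-655

The 4 known points determine the degree-3 polynomial uniquely.
Write p(t) = at^3 + bt^2 + ct + d. Substituting each data point gives a linear system:
  8a + 4b + 2c + d = -39
  64a + 16b + 4c + d = -227
  343a + 49b + 7c + d = -989
  1000a + 100b + 10c + d = -2615
Solving the system yields a = -2, b = -6, c = -2, d = 5.
So p(t) = -2t^3 - 6t^2 - 2t + 5.
Then p(6) = -655.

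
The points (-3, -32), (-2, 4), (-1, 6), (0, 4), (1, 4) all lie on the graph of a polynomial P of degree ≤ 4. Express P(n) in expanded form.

Write P(n) = an^4 + bn^3 + cn^2 + dn + e. Substituting each data point gives a linear system:
  81a - 27b + 9c - 3d + e = -32
  16a - 8b + 4c - 2d + e = 4
  a - b + c - d + e = 6
  e = 4
  a + b + c + d + e = 4
Solving the system yields a = -1, b = -1, c = 2, d = 0, e = 4.
So P(n) = -n⁴ - n³ + 2n² + 4.
Check: P(-3) = -32. ✓

P(n) = -n^4 - n^3 + 2n^2 + 4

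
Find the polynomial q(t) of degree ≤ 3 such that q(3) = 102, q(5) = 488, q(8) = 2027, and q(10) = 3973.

Write q(t) = at^3 + bt^2 + ct + d. Substituting each data point gives a linear system:
  27a + 9b + 3c + d = 102
  125a + 25b + 5c + d = 488
  512a + 64b + 8c + d = 2027
  1000a + 100b + 10c + d = 3973
Solving the system yields a = 4, b = 0, c = -3, d = 3.
So q(t) = 4t^3 - 3t + 3.
Check: q(5) = 488. ✓

q(t) = 4t^3 - 3t + 3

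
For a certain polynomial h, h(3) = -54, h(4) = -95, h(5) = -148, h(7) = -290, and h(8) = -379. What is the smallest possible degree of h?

Divided differences on the nodes 3, 4, 5, 7, 8:
  order 0: -54  -95  -148  -290  -379
  order 1: -41  -53  -71  -89
  order 2: -6  -6  -6
  order 3: 0  0
  order 4: 0
The order-2 divided differences are all -6 (nonzero) and every higher order vanishes, so the data lies on a polynomial of degree exactly 2.

2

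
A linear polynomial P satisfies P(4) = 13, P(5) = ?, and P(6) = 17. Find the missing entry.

15

On equispaced nodes a degree-1 polynomial has vanishing second forward difference, so
  P(4) - 2·P(5) + P(6) = 0.
Substituting the known values and solving for P(5):
  -2·P(5) = -30
  P(5) = 15.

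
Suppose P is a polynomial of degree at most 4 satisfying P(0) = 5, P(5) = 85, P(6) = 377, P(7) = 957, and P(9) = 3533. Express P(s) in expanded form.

Write P(s) = as^4 + bs^3 + cs^2 + ds + e. Substituting each data point gives a linear system:
  e = 5
  625a + 125b + 25c + 5d + e = 85
  1296a + 216b + 36c + 6d + e = 377
  2401a + 343b + 49c + 7d + e = 957
  6561a + 729b + 81c + 9d + e = 3533
Solving the system yields a = 1, b = -4, c = -1, d = -4, e = 5.
So P(s) = s^4 - 4s^3 - s^2 - 4s + 5.
Check: P(9) = 3533. ✓

P(s) = s^4 - 4s^3 - s^2 - 4s + 5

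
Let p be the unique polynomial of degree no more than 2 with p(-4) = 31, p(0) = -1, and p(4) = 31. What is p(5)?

49

Write p(x) = ax^2 + bx + c. Substituting each data point gives a linear system:
  16a - 4b + c = 31
  c = -1
  16a + 4b + c = 31
Solving the system yields a = 2, b = 0, c = -1.
So p(x) = 2x² - 1.
Then p(5) = 49.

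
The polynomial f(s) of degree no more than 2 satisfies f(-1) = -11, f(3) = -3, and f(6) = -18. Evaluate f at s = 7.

Write f(s) = as^2 + bs + c. Substituting each data point gives a linear system:
  a - b + c = -11
  9a + 3b + c = -3
  36a + 6b + c = -18
Solving the system yields a = -1, b = 4, c = -6.
So f(s) = -s^2 + 4s - 6.
Then f(7) = -27.

-27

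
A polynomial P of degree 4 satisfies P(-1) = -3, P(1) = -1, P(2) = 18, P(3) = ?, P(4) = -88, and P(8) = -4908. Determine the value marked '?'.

The 5 known points determine the degree-4 polynomial uniquely.
Write P(u) = au^4 + bu^3 + cu^2 + du + e. Substituting each data point gives a linear system:
  a - b + c - d + e = -3
  a + b + c + d + e = -1
  16a + 8b + 4c + 2d + e = 18
  256a + 64b + 16c + 4d + e = -88
  4096a + 512b + 64c + 8d + e = -4908
Solving the system yields a = -2, b = 6, c = 4, d = -5, e = -4.
So P(u) = -2u^4 + 6u^3 + 4u^2 - 5u - 4.
Then P(3) = 17.

17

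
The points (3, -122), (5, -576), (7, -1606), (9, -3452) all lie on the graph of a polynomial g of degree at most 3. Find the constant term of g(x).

4

Write g(x) = ax^3 + bx^2 + cx + d. Substituting each data point gives a linear system:
  27a + 9b + 3c + d = -122
  125a + 25b + 5c + d = -576
  343a + 49b + 7c + d = -1606
  729a + 81b + 9c + d = -3452
Solving the system yields a = -5, b = 3, c = -6, d = 4.
So g(x) = -5x^3 + 3x^2 - 6x + 4.
The constant term is 4.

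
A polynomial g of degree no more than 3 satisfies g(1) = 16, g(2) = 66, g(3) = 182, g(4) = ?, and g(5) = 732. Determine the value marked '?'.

The 4 known points determine the degree-3 polynomial uniquely.
Write g(x) = ax^3 + bx^2 + cx + d. Substituting each data point gives a linear system:
  a + b + c + d = 16
  8a + 4b + 2c + d = 66
  27a + 9b + 3c + d = 182
  125a + 25b + 5c + d = 732
Solving the system yields a = 5, b = 3, c = 6, d = 2.
So g(x) = 5x^3 + 3x^2 + 6x + 2.
Then g(4) = 394.

394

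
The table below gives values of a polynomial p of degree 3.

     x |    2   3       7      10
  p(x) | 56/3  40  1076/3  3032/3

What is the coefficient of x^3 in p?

Write p(x) = ax^3 + bx^2 + cx + d. Substituting each data point gives a linear system:
  8a + 4b + 2c + d = 56/3
  27a + 9b + 3c + d = 40
  343a + 49b + 7c + d = 1076/3
  1000a + 100b + 10c + d = 3032/3
Solving the system yields a = 1, b = -1/3, c = 4, d = 4.
So p(x) = x^3 - (1/3)x^2 + 4x + 4.
The leading coefficient is 1.

1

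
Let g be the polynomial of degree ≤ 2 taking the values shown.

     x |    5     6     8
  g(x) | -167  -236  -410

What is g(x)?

g(x) = -6x^2 - 3x - 2

Write g(x) = ax^2 + bx + c. Substituting each data point gives a linear system:
  25a + 5b + c = -167
  36a + 6b + c = -236
  64a + 8b + c = -410
Solving the system yields a = -6, b = -3, c = -2.
So g(x) = -6x² - 3x - 2.
Check: g(8) = -410. ✓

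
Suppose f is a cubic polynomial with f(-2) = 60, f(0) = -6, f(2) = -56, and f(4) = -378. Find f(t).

Write f(t) = at^3 + bt^2 + ct + d. Substituting each data point gives a linear system:
  -8a + 4b - 2c + d = 60
  d = -6
  8a + 4b + 2c + d = -56
  64a + 16b + 4c + d = -378
Solving the system yields a = -6, b = 2, c = -5, d = -6.
So f(t) = -6t³ + 2t² - 5t - 6.
Check: f(0) = -6. ✓

f(t) = -6t^3 + 2t^2 - 5t - 6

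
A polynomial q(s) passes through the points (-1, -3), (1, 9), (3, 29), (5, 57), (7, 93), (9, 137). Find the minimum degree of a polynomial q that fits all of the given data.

2

Forward differences of the values at s = -1, 1, 3, 5, 7, 9:
  q  : -3  9  29  57  93  137
  Δ  : 12  20  28  36  44
  Δ^2: 8  8  8  8
  Δ^3: 0  0  0
  Δ^4: 0  0
  Δ^5: 0
The second differences are constant (8) and nonzero, while all higher differences vanish, so the minimal degree is 2.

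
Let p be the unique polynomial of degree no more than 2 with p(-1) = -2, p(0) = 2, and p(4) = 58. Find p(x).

p(x) = 2x^2 + 6x + 2

Using the Lagrange interpolation formula with nodes -1, 0, 4:
  L_0(x) = x(x - 4) / 5
  L_1(x) = (x + 1)(x - 4) / -4
  L_2(x) = (x + 1)x / 20
Then p(x) = -2·L_0(x) + 2·L_1(x) + 58·L_2(x).
Expanding and collecting terms gives p(x) = 2x^2 + 6x + 2.
Check: p(0) = 2. ✓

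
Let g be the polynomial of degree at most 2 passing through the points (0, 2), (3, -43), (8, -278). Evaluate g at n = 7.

Using the Lagrange interpolation formula with nodes 0, 3, 8:
  L_0(n) = (n - 3)(n - 8) / 24
  L_1(n) = n(n - 8) / -15
  L_2(n) = n(n - 3) / 40
Then g(n) = 2·L_0(n) - 43·L_1(n) - 278·L_2(n).
Expanding and collecting terms gives g(n) = -4n^2 - 3n + 2.
Evaluating at n = 7: g(7) = -215.

-215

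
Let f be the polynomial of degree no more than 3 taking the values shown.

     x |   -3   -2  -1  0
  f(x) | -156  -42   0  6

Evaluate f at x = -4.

-378

Write f(x) = ax^3 + bx^2 + cx + d. Substituting each data point gives a linear system:
  -27a + 9b - 3c + d = -156
  -8a + 4b - 2c + d = -42
  -a + b - c + d = 0
  d = 6
Solving the system yields a = 6, b = 0, c = 0, d = 6.
So f(x) = 6x^3 + 6.
Then f(-4) = -378.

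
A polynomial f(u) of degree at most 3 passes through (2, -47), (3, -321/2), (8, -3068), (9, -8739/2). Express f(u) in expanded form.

f(u) = -6u^3 + (1/2)u

Write f(u) = au^3 + bu^2 + cu + d. Substituting each data point gives a linear system:
  8a + 4b + 2c + d = -47
  27a + 9b + 3c + d = -321/2
  512a + 64b + 8c + d = -3068
  729a + 81b + 9c + d = -8739/2
Solving the system yields a = -6, b = 0, c = 1/2, d = 0.
So f(u) = -6u³ + (1/2)u.
Check: f(3) = -321/2. ✓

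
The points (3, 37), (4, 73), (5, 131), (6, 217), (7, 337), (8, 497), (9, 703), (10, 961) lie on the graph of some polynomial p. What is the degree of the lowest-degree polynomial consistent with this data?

3

Forward differences of the values at s = 3, 4, 5, 6, 7, 8, 9, 10:
  p  : 37  73  131  217  337  497  703  961
  Δ  : 36  58  86  120  160  206  258
  Δ^2: 22  28  34  40  46  52
  Δ^3: 6  6  6  6  6
  Δ^4: 0  0  0  0
  Δ^5: 0  0  0
  Δ^6: 0  0
  Δ^7: 0
The third differences are constant (6) and nonzero, while all higher differences vanish, so the minimal degree is 3.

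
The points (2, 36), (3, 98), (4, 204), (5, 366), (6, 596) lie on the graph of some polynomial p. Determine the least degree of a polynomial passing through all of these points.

Forward differences of the values at n = 2, 3, 4, 5, 6:
  p  : 36  98  204  366  596
  Δ  : 62  106  162  230
  Δ^2: 44  56  68
  Δ^3: 12  12
  Δ^4: 0
The third differences are constant (12) and nonzero, while all higher differences vanish, so the minimal degree is 3.

3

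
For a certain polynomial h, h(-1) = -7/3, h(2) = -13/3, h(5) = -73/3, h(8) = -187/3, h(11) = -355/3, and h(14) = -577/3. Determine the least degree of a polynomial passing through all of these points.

Forward differences of the values at n = -1, 2, 5, 8, 11, 14:
  h  : -7/3  -13/3  -73/3  -187/3  -355/3  -577/3
  Δ  : -2  -20  -38  -56  -74
  Δ^2: -18  -18  -18  -18
  Δ^3: 0  0  0
  Δ^4: 0  0
  Δ^5: 0
The second differences are constant (-18) and nonzero, while all higher differences vanish, so the minimal degree is 2.

2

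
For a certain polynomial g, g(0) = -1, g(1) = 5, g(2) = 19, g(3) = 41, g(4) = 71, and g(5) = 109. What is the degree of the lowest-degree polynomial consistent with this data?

2

Forward differences of the values at t = 0, 1, 2, 3, 4, 5:
  g  : -1  5  19  41  71  109
  Δ  : 6  14  22  30  38
  Δ^2: 8  8  8  8
  Δ^3: 0  0  0
  Δ^4: 0  0
  Δ^5: 0
The second differences are constant (8) and nonzero, while all higher differences vanish, so the minimal degree is 2.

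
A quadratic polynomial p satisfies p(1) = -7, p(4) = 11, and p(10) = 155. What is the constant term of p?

-5

Write p(n) = an^2 + bn + c. Substituting each data point gives a linear system:
  a + b + c = -7
  16a + 4b + c = 11
  100a + 10b + c = 155
Solving the system yields a = 2, b = -4, c = -5.
So p(n) = 2n² - 4n - 5.
The constant term is -5.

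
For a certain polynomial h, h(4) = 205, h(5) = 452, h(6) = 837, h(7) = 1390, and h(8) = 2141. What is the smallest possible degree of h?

Forward differences of the values at x = 4, 5, 6, 7, 8:
  h  : 205  452  837  1390  2141
  Δ  : 247  385  553  751
  Δ^2: 138  168  198
  Δ^3: 30  30
  Δ^4: 0
The third differences are constant (30) and nonzero, while all higher differences vanish, so the minimal degree is 3.

3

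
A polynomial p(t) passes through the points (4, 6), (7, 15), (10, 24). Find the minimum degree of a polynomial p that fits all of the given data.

1

Forward differences of the values at t = 4, 7, 10:
  p  : 6  15  24
  Δ  : 9  9
  Δ^2: 0
The first differences are constant (9) and nonzero, while all higher differences vanish, so the minimal degree is 1.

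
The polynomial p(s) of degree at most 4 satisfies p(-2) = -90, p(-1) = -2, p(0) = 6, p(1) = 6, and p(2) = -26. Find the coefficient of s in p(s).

Write p(s) = as^4 + bs^3 + cs^2 + ds + e. Substituting each data point gives a linear system:
  16a - 8b + 4c - 2d + e = -90
  a - b + c - d + e = -2
  e = 6
  a + b + c + d + e = 6
  16a + 8b + 4c + 2d + e = -26
Solving the system yields a = -4, b = 4, c = 0, d = 0, e = 6.
So p(s) = -4s⁴ + 4s³ + 6.
The coefficient of s is 0.

0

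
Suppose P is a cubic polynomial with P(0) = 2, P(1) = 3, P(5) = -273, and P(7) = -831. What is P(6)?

-502

Using the Lagrange interpolation formula with nodes 0, 1, 5, 7:
  L_0(u) = (u - 1)(u - 5)(u - 7) / -35
  L_1(u) = u(u - 5)(u - 7) / 24
  L_2(u) = u(u - 1)(u - 7) / -40
  L_3(u) = u(u - 1)(u - 5) / 84
Then P(u) = 2·L_0(u) + 3·L_1(u) - 273·L_2(u) - 831·L_3(u).
Expanding and collecting terms gives P(u) = -3u^3 + 4u^2 + 2.
Evaluating at u = 6: P(6) = -502.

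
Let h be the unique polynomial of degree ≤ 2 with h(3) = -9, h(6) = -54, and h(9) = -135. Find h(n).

h(n) = -2n^2 + 3n

Write h(n) = an^2 + bn + c. Substituting each data point gives a linear system:
  9a + 3b + c = -9
  36a + 6b + c = -54
  81a + 9b + c = -135
Solving the system yields a = -2, b = 3, c = 0.
So h(n) = -2n^2 + 3n.
Check: h(9) = -135. ✓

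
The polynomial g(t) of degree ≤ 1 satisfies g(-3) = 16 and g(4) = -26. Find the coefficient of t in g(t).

Write g(t) = at + b. Substituting each data point gives a linear system:
  -3a + b = 16
  4a + b = -26
Solving the system yields a = -6, b = -2.
So g(t) = -6t - 2.
The leading coefficient is -6.

-6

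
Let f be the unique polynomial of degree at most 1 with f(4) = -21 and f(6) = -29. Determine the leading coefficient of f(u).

Write f(u) = au + b. Substituting each data point gives a linear system:
  4a + b = -21
  6a + b = -29
Solving the system yields a = -4, b = -5.
So f(u) = -4u - 5.
The leading coefficient is -4.

-4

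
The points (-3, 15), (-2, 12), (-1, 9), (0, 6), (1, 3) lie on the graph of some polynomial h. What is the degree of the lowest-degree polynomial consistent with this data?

Forward differences of the values at u = -3, -2, -1, 0, 1:
  h  : 15  12  9  6  3
  Δ  : -3  -3  -3  -3
  Δ^2: 0  0  0
  Δ^3: 0  0
  Δ^4: 0
The first differences are constant (-3) and nonzero, while all higher differences vanish, so the minimal degree is 1.

1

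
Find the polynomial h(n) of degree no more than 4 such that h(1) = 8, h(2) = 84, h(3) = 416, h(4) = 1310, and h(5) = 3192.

h(n) = 5n^4 + n^3 - 3n^2 + 3n + 2

Write h(n) = an^4 + bn^3 + cn^2 + dn + e. Substituting each data point gives a linear system:
  a + b + c + d + e = 8
  16a + 8b + 4c + 2d + e = 84
  81a + 27b + 9c + 3d + e = 416
  256a + 64b + 16c + 4d + e = 1310
  625a + 125b + 25c + 5d + e = 3192
Solving the system yields a = 5, b = 1, c = -3, d = 3, e = 2.
So h(n) = 5n^4 + n^3 - 3n^2 + 3n + 2.
Check: h(4) = 1310. ✓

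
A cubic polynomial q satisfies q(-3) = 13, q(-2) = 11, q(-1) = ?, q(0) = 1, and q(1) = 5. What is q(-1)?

5

On equispaced nodes a degree-3 polynomial has vanishing fourth forward difference, so
  q(-3) - 4·q(-2) + 6·q(-1) - 4·q(0) + q(1) = 0.
Substituting the known values and solving for q(-1):
  6·q(-1) = 30
  q(-1) = 5.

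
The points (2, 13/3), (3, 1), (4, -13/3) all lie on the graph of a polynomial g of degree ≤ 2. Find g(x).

g(x) = -x^2 + (5/3)x + 5

Write g(x) = ax^2 + bx + c. Substituting each data point gives a linear system:
  4a + 2b + c = 13/3
  9a + 3b + c = 1
  16a + 4b + c = -13/3
Solving the system yields a = -1, b = 5/3, c = 5.
So g(x) = -x^2 + (5/3)x + 5.
Check: g(2) = 13/3. ✓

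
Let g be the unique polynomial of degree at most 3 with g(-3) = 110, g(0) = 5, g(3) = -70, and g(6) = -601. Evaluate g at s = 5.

Forward differences of the values at s = -3, 0, 3, 6:
  g  : 110  5  -70  -601
  Δ  : -105  -75  -531
  Δ^2: 30  -456
  Δ^3: -486
The third differences are constant, confirming degree 3.
Interpolating (Newton forward form) and evaluating at s = 5 gives g(5) = -1030/3.

-1030/3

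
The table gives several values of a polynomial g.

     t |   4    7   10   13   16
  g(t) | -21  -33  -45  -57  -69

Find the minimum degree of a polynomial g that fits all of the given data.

1

Forward differences of the values at t = 4, 7, 10, 13, 16:
  g  : -21  -33  -45  -57  -69
  Δ  : -12  -12  -12  -12
  Δ^2: 0  0  0
  Δ^3: 0  0
  Δ^4: 0
The first differences are constant (-12) and nonzero, while all higher differences vanish, so the minimal degree is 1.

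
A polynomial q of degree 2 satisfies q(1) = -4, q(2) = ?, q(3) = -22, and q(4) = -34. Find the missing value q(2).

-12

On equispaced nodes a degree-2 polynomial has vanishing third forward difference, so
  - q(1) + 3·q(2) - 3·q(3) + q(4) = 0.
Substituting the known values and solving for q(2):
  3·q(2) = -36
  q(2) = -12.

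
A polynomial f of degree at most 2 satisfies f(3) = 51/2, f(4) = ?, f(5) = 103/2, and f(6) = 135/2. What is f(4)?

75/2

On equispaced nodes a degree-2 polynomial has vanishing third forward difference, so
  - f(3) + 3·f(4) - 3·f(5) + f(6) = 0.
Substituting the known values and solving for f(4):
  3·f(4) = 225/2
  f(4) = 75/2.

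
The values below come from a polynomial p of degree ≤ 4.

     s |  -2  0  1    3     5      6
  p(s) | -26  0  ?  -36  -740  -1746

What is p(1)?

The 5 known points determine the degree-4 polynomial uniquely.
Write p(s) = as^4 + bs^3 + cs^2 + ds + e. Substituting each data point gives a linear system:
  16a - 8b + 4c - 2d + e = -26
  e = 0
  81a + 27b + 9c + 3d + e = -36
  625a + 125b + 25c + 5d + e = -740
  1296a + 216b + 36c + 6d + e = -1746
Solving the system yields a = -2, b = 3, c = 6, d = -3, e = 0.
So p(s) = -2s⁴ + 3s³ + 6s² - 3s.
Then p(1) = 4.

4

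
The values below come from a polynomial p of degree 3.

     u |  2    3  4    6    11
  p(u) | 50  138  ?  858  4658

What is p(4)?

290

The 4 known points determine the degree-3 polynomial uniquely.
Write p(u) = au^3 + bu^2 + cu + d. Substituting each data point gives a linear system:
  8a + 4b + 2c + d = 50
  27a + 9b + 3c + d = 138
  216a + 36b + 6c + d = 858
  1331a + 121b + 11c + d = 4658
Solving the system yields a = 3, b = 5, c = 6, d = -6.
So p(u) = 3u^3 + 5u^2 + 6u - 6.
Then p(4) = 290.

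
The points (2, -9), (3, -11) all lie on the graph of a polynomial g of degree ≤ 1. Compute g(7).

Using the Lagrange interpolation formula with nodes 2, 3:
  L_0(t) = (t - 3) / -1
  L_1(t) = (t - 2) / 1
Then g(t) = -9·L_0(t) - 11·L_1(t).
Expanding and collecting terms gives g(t) = -2t - 5.
Evaluating at t = 7: g(7) = -19.

-19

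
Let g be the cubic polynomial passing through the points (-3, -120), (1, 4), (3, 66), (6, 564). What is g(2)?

Using the Lagrange interpolation formula with nodes -3, 1, 3, 6:
  L_0(x) = (x - 1)(x - 3)(x - 6) / -216
  L_1(x) = (x + 3)(x - 3)(x - 6) / 40
  L_2(x) = (x + 3)(x - 1)(x - 6) / -36
  L_3(x) = (x + 3)(x - 1)(x - 3) / 135
Then g(x) = -120·L_0(x) + 4·L_1(x) + 66·L_2(x) + 564·L_3(x).
Expanding and collecting terms gives g(x) = 3x³ - 3x² + 4x.
Evaluating at x = 2: g(2) = 20.

20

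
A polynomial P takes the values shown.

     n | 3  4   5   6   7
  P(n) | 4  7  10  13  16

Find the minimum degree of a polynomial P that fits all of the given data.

1

Forward differences of the values at n = 3, 4, 5, 6, 7:
  P  : 4  7  10  13  16
  Δ  : 3  3  3  3
  Δ^2: 0  0  0
  Δ^3: 0  0
  Δ^4: 0
The first differences are constant (3) and nonzero, while all higher differences vanish, so the minimal degree is 1.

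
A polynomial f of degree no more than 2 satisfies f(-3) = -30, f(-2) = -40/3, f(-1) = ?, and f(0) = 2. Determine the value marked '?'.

The 3 known points determine the degree-2 polynomial uniquely.
Write f(u) = au^2 + bu + c. Substituting each data point gives a linear system:
  9a - 3b + c = -30
  4a - 2b + c = -40/3
  c = 2
Solving the system yields a = -3, b = 5/3, c = 2.
So f(u) = -3u^2 + (5/3)u + 2.
Then f(-1) = -8/3.

-8/3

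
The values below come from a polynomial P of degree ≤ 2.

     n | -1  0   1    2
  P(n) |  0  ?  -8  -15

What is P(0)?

The 3 known points determine the degree-2 polynomial uniquely.
Write P(n) = an^2 + bn + c. Substituting each data point gives a linear system:
  a - b + c = 0
  a + b + c = -8
  4a + 2b + c = -15
Solving the system yields a = -1, b = -4, c = -3.
So P(n) = -n^2 - 4n - 3.
Then P(0) = -3.

-3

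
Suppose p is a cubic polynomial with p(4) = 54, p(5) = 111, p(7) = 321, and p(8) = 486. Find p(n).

Using the Lagrange interpolation formula with nodes 4, 5, 7, 8:
  L_0(n) = (n - 5)(n - 7)(n - 8) / -12
  L_1(n) = (n - 4)(n - 7)(n - 8) / 6
  L_2(n) = (n - 4)(n - 5)(n - 8) / -6
  L_3(n) = (n - 4)(n - 5)(n - 7) / 12
Then p(n) = 54·L_0(n) + 111·L_1(n) + 321·L_2(n) + 486·L_3(n).
Expanding and collecting terms gives p(n) = n³ - 4n + 6.
Check: p(4) = 54. ✓

p(n) = n^3 - 4n + 6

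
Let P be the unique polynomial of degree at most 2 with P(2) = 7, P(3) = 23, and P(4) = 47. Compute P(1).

Using the Lagrange interpolation formula with nodes 2, 3, 4:
  L_0(s) = (s - 3)(s - 4) / 2
  L_1(s) = (s - 2)(s - 4) / -1
  L_2(s) = (s - 2)(s - 3) / 2
Then P(s) = 7·L_0(s) + 23·L_1(s) + 47·L_2(s).
Expanding and collecting terms gives P(s) = 4s^2 - 4s - 1.
Evaluating at s = 1: P(1) = -1.

-1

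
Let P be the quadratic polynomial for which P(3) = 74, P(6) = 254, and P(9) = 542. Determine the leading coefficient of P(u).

Write P(u) = au^2 + bu + c. Substituting each data point gives a linear system:
  9a + 3b + c = 74
  36a + 6b + c = 254
  81a + 9b + c = 542
Solving the system yields a = 6, b = 6, c = 2.
So P(u) = 6u^2 + 6u + 2.
The leading coefficient is 6.

6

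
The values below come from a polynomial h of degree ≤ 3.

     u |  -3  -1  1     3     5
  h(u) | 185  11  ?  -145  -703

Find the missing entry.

On equispaced nodes a degree-3 polynomial has vanishing fourth forward difference, so
  h(-3) - 4·h(-1) + 6·h(1) - 4·h(3) + h(5) = 0.
Substituting the known values and solving for h(1):
  6·h(1) = -18
  h(1) = -3.

-3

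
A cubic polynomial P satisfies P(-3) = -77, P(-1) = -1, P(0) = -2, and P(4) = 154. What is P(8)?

1430

Write P(n) = an^3 + bn^2 + cn + d. Substituting each data point gives a linear system:
  -27a + 9b - 3c + d = -77
  -a + b - c + d = -1
  d = -2
  64a + 16b + 4c + d = 154
Solving the system yields a = 3, b = -1, c = -5, d = -2.
So P(n) = 3n³ - n² - 5n - 2.
Then P(8) = 1430.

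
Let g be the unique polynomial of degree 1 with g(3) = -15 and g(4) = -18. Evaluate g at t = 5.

Using the Lagrange interpolation formula with nodes 3, 4:
  L_0(t) = (t - 4) / -1
  L_1(t) = (t - 3) / 1
Then g(t) = -15·L_0(t) - 18·L_1(t).
Expanding and collecting terms gives g(t) = -3t - 6.
Evaluating at t = 5: g(5) = -21.

-21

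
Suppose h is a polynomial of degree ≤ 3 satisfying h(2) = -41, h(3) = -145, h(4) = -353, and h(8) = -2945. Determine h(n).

Using the Lagrange interpolation formula with nodes 2, 3, 4, 8:
  L_0(n) = (n - 3)(n - 4)(n - 8) / -12
  L_1(n) = (n - 2)(n - 4)(n - 8) / 5
  L_2(n) = (n - 2)(n - 3)(n - 8) / -8
  L_3(n) = (n - 2)(n - 3)(n - 4) / 120
Then h(n) = -41·L_0(n) - 145·L_1(n) - 353·L_2(n) - 2945·L_3(n).
Expanding and collecting terms gives h(n) = -6n^3 + 2n^2 - 1.
Check: h(8) = -2945. ✓

h(n) = -6n^3 + 2n^2 - 1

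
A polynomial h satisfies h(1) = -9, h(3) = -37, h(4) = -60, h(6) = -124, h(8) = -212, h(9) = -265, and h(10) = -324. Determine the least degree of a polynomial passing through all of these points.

2

Divided differences on the nodes 1, 3, 4, 6, 8, 9, 10:
  order 0: -9  -37  -60  -124  -212  -265  -324
  order 1: -14  -23  -32  -44  -53  -59
  order 2: -3  -3  -3  -3  -3
  order 3: 0  0  0  0
  order 4: 0  0  0
  order 5: 0  0
  order 6: 0
The order-2 divided differences are all -3 (nonzero) and every higher order vanishes, so the data lies on a polynomial of degree exactly 2.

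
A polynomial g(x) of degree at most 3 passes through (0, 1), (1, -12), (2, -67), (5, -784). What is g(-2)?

Using the Lagrange interpolation formula with nodes 0, 1, 2, 5:
  L_0(x) = (x - 1)(x - 2)(x - 5) / -10
  L_1(x) = x(x - 2)(x - 5) / 4
  L_2(x) = x(x - 1)(x - 5) / -6
  L_3(x) = x(x - 1)(x - 2) / 60
Then g(x) = 1·L_0(x) - 12·L_1(x) - 67·L_2(x) - 784·L_3(x).
Expanding and collecting terms gives g(x) = -5x^3 - 6x^2 - 2x + 1.
Evaluating at x = -2: g(-2) = 21.

21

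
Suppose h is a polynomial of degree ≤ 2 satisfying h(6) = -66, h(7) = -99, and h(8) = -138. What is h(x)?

h(x) = -3x^2 + 6x + 6

Using the Lagrange interpolation formula with nodes 6, 7, 8:
  L_0(x) = (x - 7)(x - 8) / 2
  L_1(x) = (x - 6)(x - 8) / -1
  L_2(x) = (x - 6)(x - 7) / 2
Then h(x) = -66·L_0(x) - 99·L_1(x) - 138·L_2(x).
Expanding and collecting terms gives h(x) = -3x² + 6x + 6.
Check: h(6) = -66. ✓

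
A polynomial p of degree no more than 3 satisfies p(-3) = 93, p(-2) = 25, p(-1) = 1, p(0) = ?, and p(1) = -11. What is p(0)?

The 4 known points determine the degree-3 polynomial uniquely.
Write p(x) = ax^3 + bx^2 + cx + d. Substituting each data point gives a linear system:
  -27a + 9b - 3c + d = 93
  -8a + 4b - 2c + d = 25
  -a + b - c + d = 1
  a + b + c + d = -11
Solving the system yields a = -4, b = -2, c = -2, d = -3.
So p(x) = -4x³ - 2x² - 2x - 3.
Then p(0) = -3.

-3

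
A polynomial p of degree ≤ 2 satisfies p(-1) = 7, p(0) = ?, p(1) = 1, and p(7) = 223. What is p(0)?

The 3 known points determine the degree-2 polynomial uniquely.
Write p(u) = au^2 + bu + c. Substituting each data point gives a linear system:
  a - b + c = 7
  a + b + c = 1
  49a + 7b + c = 223
Solving the system yields a = 5, b = -3, c = -1.
So p(u) = 5u^2 - 3u - 1.
Then p(0) = -1.

-1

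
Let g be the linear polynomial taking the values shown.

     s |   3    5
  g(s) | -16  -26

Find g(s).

g(s) = -5s - 1

Write g(s) = as + b. Substituting each data point gives a linear system:
  3a + b = -16
  5a + b = -26
Solving the system yields a = -5, b = -1.
So g(s) = -5s - 1.
Check: g(3) = -16. ✓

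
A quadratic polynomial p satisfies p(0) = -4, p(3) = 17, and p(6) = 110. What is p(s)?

Using the Lagrange interpolation formula with nodes 0, 3, 6:
  L_0(s) = (s - 3)(s - 6) / 18
  L_1(s) = s(s - 6) / -9
  L_2(s) = s(s - 3) / 18
Then p(s) = -4·L_0(s) + 17·L_1(s) + 110·L_2(s).
Expanding and collecting terms gives p(s) = 4s^2 - 5s - 4.
Check: p(3) = 17. ✓

p(s) = 4s^2 - 5s - 4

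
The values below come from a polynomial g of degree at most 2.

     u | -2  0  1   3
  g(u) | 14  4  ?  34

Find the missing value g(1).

The 3 known points determine the degree-2 polynomial uniquely.
Write g(u) = au^2 + bu + c. Substituting each data point gives a linear system:
  4a - 2b + c = 14
  c = 4
  9a + 3b + c = 34
Solving the system yields a = 3, b = 1, c = 4.
So g(u) = 3u^2 + u + 4.
Then g(1) = 8.

8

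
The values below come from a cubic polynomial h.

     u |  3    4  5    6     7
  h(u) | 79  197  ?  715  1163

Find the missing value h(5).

On equispaced nodes a degree-3 polynomial has vanishing fourth forward difference, so
  h(3) - 4·h(4) + 6·h(5) - 4·h(6) + h(7) = 0.
Substituting the known values and solving for h(5):
  6·h(5) = 2406
  h(5) = 401.

401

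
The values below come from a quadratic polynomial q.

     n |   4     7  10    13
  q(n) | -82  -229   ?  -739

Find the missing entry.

On equispaced nodes a degree-2 polynomial has vanishing third forward difference, so
  - q(4) + 3·q(7) - 3·q(10) + q(13) = 0.
Substituting the known values and solving for q(10):
  -3·q(10) = 1344
  q(10) = -448.

-448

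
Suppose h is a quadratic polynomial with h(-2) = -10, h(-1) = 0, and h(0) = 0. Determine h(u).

Write h(u) = au^2 + bu + c. Substituting each data point gives a linear system:
  4a - 2b + c = -10
  a - b + c = 0
  c = 0
Solving the system yields a = -5, b = -5, c = 0.
So h(u) = -5u^2 - 5u.
Check: h(-1) = 0. ✓

h(u) = -5u^2 - 5u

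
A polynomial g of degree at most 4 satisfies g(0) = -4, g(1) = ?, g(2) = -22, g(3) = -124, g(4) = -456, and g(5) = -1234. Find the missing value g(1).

-6

On equispaced nodes a degree-4 polynomial has vanishing fifth forward difference, so
  - g(0) + 5·g(1) - 10·g(2) + 10·g(3) - 5·g(4) + g(5) = 0.
Substituting the known values and solving for g(1):
  5·g(1) = -30
  g(1) = -6.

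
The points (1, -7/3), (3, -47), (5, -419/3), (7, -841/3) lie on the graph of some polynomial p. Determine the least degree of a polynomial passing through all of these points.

2

Forward differences of the values at n = 1, 3, 5, 7:
  p  : -7/3  -47  -419/3  -841/3
  Δ  : -134/3  -278/3  -422/3
  Δ^2: -48  -48
  Δ^3: 0
The second differences are constant (-48) and nonzero, while all higher differences vanish, so the minimal degree is 2.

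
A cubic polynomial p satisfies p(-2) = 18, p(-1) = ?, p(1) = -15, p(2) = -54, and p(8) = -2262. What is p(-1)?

The 4 known points determine the degree-3 polynomial uniquely.
Write p(s) = as^3 + bs^2 + cs + d. Substituting each data point gives a linear system:
  -8a + 4b - 2c + d = 18
  a + b + c + d = -15
  8a + 4b + 2c + d = -54
  512a + 64b + 8c + d = -2262
Solving the system yields a = -4, b = -3, c = -2, d = -6.
So p(s) = -4s^3 - 3s^2 - 2s - 6.
Then p(-1) = -3.

-3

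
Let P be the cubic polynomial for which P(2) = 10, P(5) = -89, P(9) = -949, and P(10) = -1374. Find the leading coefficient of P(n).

-2

Write P(n) = an^3 + bn^2 + cn + d. Substituting each data point gives a linear system:
  8a + 4b + 2c + d = 10
  125a + 25b + 5c + d = -89
  729a + 81b + 9c + d = -949
  1000a + 100b + 10c + d = -1374
Solving the system yields a = -2, b = 6, c = 3, d = -4.
So P(n) = -2n³ + 6n² + 3n - 4.
The leading coefficient is -2.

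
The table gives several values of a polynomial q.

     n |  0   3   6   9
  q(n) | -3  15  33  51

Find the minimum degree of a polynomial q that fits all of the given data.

Forward differences of the values at n = 0, 3, 6, 9:
  q  : -3  15  33  51
  Δ  : 18  18  18
  Δ^2: 0  0
  Δ^3: 0
The first differences are constant (18) and nonzero, while all higher differences vanish, so the minimal degree is 1.

1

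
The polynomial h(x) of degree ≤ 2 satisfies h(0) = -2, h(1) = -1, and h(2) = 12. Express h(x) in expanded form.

h(x) = 6x^2 - 5x - 2

Write h(x) = ax^2 + bx + c. Substituting each data point gives a linear system:
  c = -2
  a + b + c = -1
  4a + 2b + c = 12
Solving the system yields a = 6, b = -5, c = -2.
So h(x) = 6x^2 - 5x - 2.
Check: h(0) = -2. ✓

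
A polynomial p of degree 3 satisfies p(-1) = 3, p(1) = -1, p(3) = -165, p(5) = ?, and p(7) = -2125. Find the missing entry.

-777

The 4 known points determine the degree-3 polynomial uniquely.
Write p(x) = ax^3 + bx^2 + cx + d. Substituting each data point gives a linear system:
  -a + b - c + d = 3
  a + b + c + d = -1
  27a + 9b + 3c + d = -165
  343a + 49b + 7c + d = -2125
Solving the system yields a = -6, b = -2, c = 4, d = 3.
So p(x) = -6x^3 - 2x^2 + 4x + 3.
Then p(5) = -777.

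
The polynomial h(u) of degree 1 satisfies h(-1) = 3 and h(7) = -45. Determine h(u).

h(u) = -6u - 3

Write h(u) = au + b. Substituting each data point gives a linear system:
  -a + b = 3
  7a + b = -45
Solving the system yields a = -6, b = -3.
So h(u) = -6u - 3.
Check: h(-1) = 3. ✓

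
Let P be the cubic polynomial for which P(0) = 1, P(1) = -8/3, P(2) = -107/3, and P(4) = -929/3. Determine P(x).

P(x) = -5x^3 + (1/3)x^2 + x + 1

Write P(x) = ax^3 + bx^2 + cx + d. Substituting each data point gives a linear system:
  d = 1
  a + b + c + d = -8/3
  8a + 4b + 2c + d = -107/3
  64a + 16b + 4c + d = -929/3
Solving the system yields a = -5, b = 1/3, c = 1, d = 1.
So P(x) = -5x^3 + (1/3)x^2 + x + 1.
Check: P(1) = -8/3. ✓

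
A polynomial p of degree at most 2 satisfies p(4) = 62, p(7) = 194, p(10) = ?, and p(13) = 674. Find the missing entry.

The 3 known points determine the degree-2 polynomial uniquely.
Write p(s) = as^2 + bs + c. Substituting each data point gives a linear system:
  16a + 4b + c = 62
  49a + 7b + c = 194
  169a + 13b + c = 674
Solving the system yields a = 4, b = 0, c = -2.
So p(s) = 4s² - 2.
Then p(10) = 398.

398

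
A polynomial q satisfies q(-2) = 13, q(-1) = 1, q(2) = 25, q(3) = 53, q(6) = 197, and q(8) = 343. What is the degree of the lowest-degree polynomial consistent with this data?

2

Divided differences on the nodes -2, -1, 2, 3, 6, 8:
  order 0: 13  1  25  53  197  343
  order 1: -12  8  28  48  73
  order 2: 5  5  5  5
  order 3: 0  0  0
  order 4: 0  0
  order 5: 0
The order-2 divided differences are all 5 (nonzero) and every higher order vanishes, so the data lies on a polynomial of degree exactly 2.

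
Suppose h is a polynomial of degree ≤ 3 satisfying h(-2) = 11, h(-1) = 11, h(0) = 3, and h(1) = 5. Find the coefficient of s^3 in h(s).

Write h(s) = as^3 + bs^2 + cs + d. Substituting each data point gives a linear system:
  -8a + 4b - 2c + d = 11
  -a + b - c + d = 11
  d = 3
  a + b + c + d = 5
Solving the system yields a = 3, b = 5, c = -6, d = 3.
So h(s) = 3s^3 + 5s^2 - 6s + 3.
The leading coefficient is 3.

3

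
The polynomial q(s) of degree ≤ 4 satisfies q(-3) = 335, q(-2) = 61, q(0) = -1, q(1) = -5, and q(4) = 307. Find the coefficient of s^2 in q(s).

Write q(s) = as^4 + bs^3 + cs^2 + ds + e. Substituting each data point gives a linear system:
  81a - 27b + 9c - 3d + e = 335
  16a - 8b + 4c - 2d + e = 61
  e = -1
  a + b + c + d + e = -5
  256a + 64b + 16c + 4d + e = 307
Solving the system yields a = 3, b = -6, c = -6, d = 5, e = -1.
So q(s) = 3s^4 - 6s^3 - 6s^2 + 5s - 1.
The coefficient of s^2 is -6.

-6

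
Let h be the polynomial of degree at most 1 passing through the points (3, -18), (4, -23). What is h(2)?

Using the Lagrange interpolation formula with nodes 3, 4:
  L_0(s) = (s - 4) / -1
  L_1(s) = (s - 3) / 1
Then h(s) = -18·L_0(s) - 23·L_1(s).
Expanding and collecting terms gives h(s) = -5s - 3.
Evaluating at s = 2: h(2) = -13.

-13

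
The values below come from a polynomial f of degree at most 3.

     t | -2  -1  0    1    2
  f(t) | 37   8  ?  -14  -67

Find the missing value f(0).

1

The 4 known points determine the degree-3 polynomial uniquely.
Write f(t) = at^3 + bt^2 + ct + d. Substituting each data point gives a linear system:
  -8a + 4b - 2c + d = 37
  -a + b - c + d = 8
  a + b + c + d = -14
  8a + 4b + 2c + d = -67
Solving the system yields a = -5, b = -4, c = -6, d = 1.
So f(t) = -5t^3 - 4t^2 - 6t + 1.
Then f(0) = 1.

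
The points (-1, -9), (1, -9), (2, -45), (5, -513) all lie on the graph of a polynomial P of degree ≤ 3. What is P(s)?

Using the Lagrange interpolation formula with nodes -1, 1, 2, 5:
  L_0(s) = (s - 1)(s - 2)(s - 5) / -36
  L_1(s) = (s + 1)(s - 2)(s - 5) / 8
  L_2(s) = (s + 1)(s - 1)(s - 5) / -9
  L_3(s) = (s + 1)(s - 1)(s - 2) / 72
Then P(s) = -9·L_0(s) - 9·L_1(s) - 45·L_2(s) - 513·L_3(s).
Expanding and collecting terms gives P(s) = -3s³ - 6s² + 3s - 3.
Check: P(-1) = -9. ✓

P(s) = -3s^3 - 6s^2 + 3s - 3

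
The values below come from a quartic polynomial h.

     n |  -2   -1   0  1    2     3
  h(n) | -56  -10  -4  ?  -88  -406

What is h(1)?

The 5 known points determine the degree-4 polynomial uniquely.
Write h(n) = an^4 + bn^3 + cn^2 + dn + e. Substituting each data point gives a linear system:
  16a - 8b + 4c - 2d + e = -56
  a - b + c - d + e = -10
  e = -4
  16a + 8b + 4c + 2d + e = -88
  81a + 27b + 9c + 3d + e = -406
Solving the system yields a = -4, b = -3, c = -1, d = 4, e = -4.
So h(n) = -4n^4 - 3n^3 - n^2 + 4n - 4.
Then h(1) = -8.

-8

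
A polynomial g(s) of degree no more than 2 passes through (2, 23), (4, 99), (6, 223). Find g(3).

Using the Lagrange interpolation formula with nodes 2, 4, 6:
  L_0(s) = (s - 4)(s - 6) / 8
  L_1(s) = (s - 2)(s - 6) / -4
  L_2(s) = (s - 2)(s - 4) / 8
Then g(s) = 23·L_0(s) + 99·L_1(s) + 223·L_2(s).
Expanding and collecting terms gives g(s) = 6s^2 + 2s - 5.
Evaluating at s = 3: g(3) = 55.

55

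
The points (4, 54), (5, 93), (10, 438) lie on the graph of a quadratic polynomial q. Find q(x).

Write q(x) = ax^2 + bx + c. Substituting each data point gives a linear system:
  16a + 4b + c = 54
  25a + 5b + c = 93
  100a + 10b + c = 438
Solving the system yields a = 5, b = -6, c = -2.
So q(x) = 5x^2 - 6x - 2.
Check: q(5) = 93. ✓

q(x) = 5x^2 - 6x - 2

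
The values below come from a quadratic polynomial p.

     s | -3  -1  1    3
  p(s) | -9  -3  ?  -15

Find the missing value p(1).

On equispaced nodes a degree-2 polynomial has vanishing third forward difference, so
  - p(-3) + 3·p(-1) - 3·p(1) + p(3) = 0.
Substituting the known values and solving for p(1):
  -3·p(1) = 15
  p(1) = -5.

-5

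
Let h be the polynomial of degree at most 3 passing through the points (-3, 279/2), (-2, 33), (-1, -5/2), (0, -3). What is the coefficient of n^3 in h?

Write h(n) = an^3 + bn^2 + cn + d. Substituting each data point gives a linear system:
  -27a + 9b - 3c + d = 279/2
  -8a + 4b - 2c + d = 33
  -a + b - c + d = -5/2
  d = -3
Solving the system yields a = -6, b = -1/2, c = 5, d = -3.
So h(n) = -6n³ - (1/2)n² + 5n - 3.
The leading coefficient is -6.

-6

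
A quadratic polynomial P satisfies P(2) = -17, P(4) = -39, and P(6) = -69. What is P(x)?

P(x) = -x^2 - 5x - 3

Write P(x) = ax^2 + bx + c. Substituting each data point gives a linear system:
  4a + 2b + c = -17
  16a + 4b + c = -39
  36a + 6b + c = -69
Solving the system yields a = -1, b = -5, c = -3.
So P(x) = -x² - 5x - 3.
Check: P(4) = -39. ✓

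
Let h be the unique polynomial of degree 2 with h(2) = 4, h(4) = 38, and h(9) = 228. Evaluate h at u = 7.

Write h(u) = au^2 + bu + c. Substituting each data point gives a linear system:
  4a + 2b + c = 4
  16a + 4b + c = 38
  81a + 9b + c = 228
Solving the system yields a = 3, b = -1, c = -6.
So h(u) = 3u^2 - u - 6.
Then h(7) = 134.

134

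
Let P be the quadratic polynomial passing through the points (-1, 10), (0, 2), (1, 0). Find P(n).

P(n) = 3n^2 - 5n + 2

Write P(n) = an^2 + bn + c. Substituting each data point gives a linear system:
  a - b + c = 10
  c = 2
  a + b + c = 0
Solving the system yields a = 3, b = -5, c = 2.
So P(n) = 3n^2 - 5n + 2.
Check: P(-1) = 10. ✓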